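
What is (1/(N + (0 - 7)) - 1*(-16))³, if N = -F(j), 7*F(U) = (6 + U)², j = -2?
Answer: 1102302937/274625 ≈ 4013.8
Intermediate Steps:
F(U) = (6 + U)²/7
N = -16/7 (N = -(6 - 2)²/7 = -4²/7 = -16/7 ≈ -2.2857)
(1/(N + (0 - 7)) - 1*(-16))³ = (1/(-16/7 + (0 - 7)) - 1*(-16))³ = (1/(-16/7 - 7) + 16)³ = (1/(-65/7) + 16)³ = (-7/65 + 16)³ = (1033/65)³ = 1102302937/274625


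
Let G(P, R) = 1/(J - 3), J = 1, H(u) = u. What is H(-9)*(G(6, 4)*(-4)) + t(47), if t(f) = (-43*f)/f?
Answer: -61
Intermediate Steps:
G(P, R) = -1/2 (G(P, R) = 1/(1 - 3) = 1/(-2) = -1/2)
t(f) = -43
H(-9)*(G(6, 4)*(-4)) + t(47) = -(-9)*(-4)/2 - 43 = -9*2 - 43 = -18 - 43 = -61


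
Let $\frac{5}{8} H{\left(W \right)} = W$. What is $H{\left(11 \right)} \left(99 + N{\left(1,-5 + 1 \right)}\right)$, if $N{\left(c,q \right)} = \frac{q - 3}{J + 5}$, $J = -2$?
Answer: $\frac{5104}{3} \approx 1701.3$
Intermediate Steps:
$N{\left(c,q \right)} = -1 + \frac{q}{3}$ ($N{\left(c,q \right)} = \frac{q - 3}{-2 + 5} = \frac{-3 + q}{3} = \left(-3 + q\right) \frac{1}{3} = -1 + \frac{q}{3}$)
$H{\left(W \right)} = \frac{8 W}{5}$
$H{\left(11 \right)} \left(99 + N{\left(1,-5 + 1 \right)}\right) = \frac{8}{5} \cdot 11 \left(99 + \left(-1 + \frac{-5 + 1}{3}\right)\right) = \frac{88 \left(99 + \left(-1 + \frac{1}{3} \left(-4\right)\right)\right)}{5} = \frac{88 \left(99 - \frac{7}{3}\right)}{5} = \frac{88}{5} \cdot \frac{290}{3} = \frac{5104}{3}$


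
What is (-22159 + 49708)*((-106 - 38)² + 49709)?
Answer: 1940689305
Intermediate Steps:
(-22159 + 49708)*((-106 - 38)² + 49709) = 27549*((-144)² + 49709) = 27549*(20736 + 49709) = 27549*70445 = 1940689305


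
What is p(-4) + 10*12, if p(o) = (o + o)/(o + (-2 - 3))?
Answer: 1088/9 ≈ 120.89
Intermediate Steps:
p(o) = 2*o/(-5 + o) (p(o) = (2*o)/(o - 5) = (2*o)/(-5 + o) = 2*o/(-5 + o))
p(-4) + 10*12 = 2*(-4)/(-5 - 4) + 10*12 = 2*(-4)/(-9) + 120 = 2*(-4)*(-⅑) + 120 = 8/9 + 120 = 1088/9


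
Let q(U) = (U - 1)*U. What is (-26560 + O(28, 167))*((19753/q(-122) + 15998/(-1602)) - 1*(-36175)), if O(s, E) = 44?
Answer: -1921138430562974/2003301 ≈ -9.5899e+8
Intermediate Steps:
q(U) = U*(-1 + U) (q(U) = (-1 + U)*U = U*(-1 + U))
(-26560 + O(28, 167))*((19753/q(-122) + 15998/(-1602)) - 1*(-36175)) = (-26560 + 44)*((19753/((-122*(-1 - 122))) + 15998/(-1602)) - 1*(-36175)) = -26516*((19753/((-122*(-123))) + 15998*(-1/1602)) + 36175) = -26516*((19753/15006 - 7999/801) + 36175) = -26516*(-34736947/4006602 + 36175) = -26516*144904090403/4006602 = -1921138430562974/2003301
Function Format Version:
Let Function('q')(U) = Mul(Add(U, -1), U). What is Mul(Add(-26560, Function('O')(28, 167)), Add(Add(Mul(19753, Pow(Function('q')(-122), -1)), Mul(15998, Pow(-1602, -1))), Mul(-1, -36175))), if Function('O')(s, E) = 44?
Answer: Rational(-1921138430562974, 2003301) ≈ -9.5899e+8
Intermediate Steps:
Function('q')(U) = Mul(U, Add(-1, U)) (Function('q')(U) = Mul(Add(-1, U), U) = Mul(U, Add(-1, U)))
Mul(Add(-26560, Function('O')(28, 167)), Add(Add(Mul(19753, Pow(Function('q')(-122), -1)), Mul(15998, Pow(-1602, -1))), Mul(-1, -36175))) = Mul(Add(-26560, 44), Add(Add(Mul(19753, Pow(Mul(-122, Add(-1, -122)), -1)), Mul(15998, Pow(-1602, -1))), Mul(-1, -36175))) = Mul(-26516, Add(Add(Mul(19753, Pow(Mul(-122, -123), -1)), Mul(15998, Rational(-1, 1602))), 36175)) = Mul(-26516, Add(Add(Mul(19753, Pow(15006, -1)), Rational(-7999, 801)), 36175)) = Mul(-26516, Add(Add(Mul(19753, Rational(1, 15006)), Rational(-7999, 801)), 36175)) = Mul(-26516, Add(Add(Rational(19753, 15006), Rational(-7999, 801)), 36175)) = Mul(-26516, Add(Rational(-34736947, 4006602), 36175)) = Mul(-26516, Rational(144904090403, 4006602)) = Rational(-1921138430562974, 2003301)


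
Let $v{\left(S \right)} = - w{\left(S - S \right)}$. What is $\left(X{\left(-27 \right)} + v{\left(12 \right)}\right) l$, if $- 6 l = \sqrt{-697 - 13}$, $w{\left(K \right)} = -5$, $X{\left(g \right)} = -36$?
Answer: $\frac{31 i \sqrt{710}}{6} \approx 137.67 i$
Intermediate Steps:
$l = - \frac{i \sqrt{710}}{6}$ ($l = - \frac{\sqrt{-697 - 13}}{6} = - \frac{\sqrt{-710}}{6} = - \frac{i \sqrt{710}}{6} \approx - 4.441 i$)
$v{\left(S \right)} = 5$ ($v{\left(S \right)} = \left(-1\right) \left(-5\right) = 5$)
$\left(X{\left(-27 \right)} + v{\left(12 \right)}\right) l = \left(-36 + 5\right) \left(- \frac{i \sqrt{710}}{6}\right) = - 31 \left(- \frac{i \sqrt{710}}{6}\right) = \frac{31 i \sqrt{710}}{6}$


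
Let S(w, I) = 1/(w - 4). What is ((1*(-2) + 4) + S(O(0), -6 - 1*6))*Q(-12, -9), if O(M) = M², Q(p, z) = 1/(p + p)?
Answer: -7/96 ≈ -0.072917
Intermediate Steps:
Q(p, z) = 1/(2*p)
S(w, I) = 1/(-4 + w)
((1*(-2) + 4) + S(O(0), -6 - 1*6))*Q(-12, -9) = ((1*(-2) + 4) + 1/(-4 + 0²))*((½)/(-12)) = ((-2 + 4) + 1/(-4 + 0))*((½)*(-1/12)) = (2 + 1/(-4))*(-1/24) = (2 - ¼)*(-1/24) = (7/4)*(-1/24) = -7/96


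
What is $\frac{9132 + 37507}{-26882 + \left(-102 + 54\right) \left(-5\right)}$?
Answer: $- \frac{46639}{26642} \approx -1.7506$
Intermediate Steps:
$\frac{9132 + 37507}{-26882 + \left(-102 + 54\right) \left(-5\right)} = \frac{46639}{-26882 - -240} = \frac{46639}{-26882 + 240} = \frac{46639}{-26642} = 46639 \left(- \frac{1}{26642}\right) = - \frac{46639}{26642}$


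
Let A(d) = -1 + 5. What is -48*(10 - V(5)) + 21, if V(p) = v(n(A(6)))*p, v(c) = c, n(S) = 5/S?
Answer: -159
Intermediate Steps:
A(d) = 4
V(p) = 5*p/4 (V(p) = (5/4)*p = (5*(1/4))*p = 5*p/4)
-48*(10 - V(5)) + 21 = -48*(10 - 5*5/4) + 21 = -48*(10 - 1*25/4) + 21 = -48*(10 - 25/4) + 21 = -48*15/4 + 21 = -180 + 21 = -159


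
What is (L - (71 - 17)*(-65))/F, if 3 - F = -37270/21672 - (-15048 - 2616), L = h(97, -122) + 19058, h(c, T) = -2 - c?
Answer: -243474084/191355961 ≈ -1.2724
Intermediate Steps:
L = 18959 (L = (-2 - 1*97) + 19058 = (-2 - 97) + 19058 = -99 + 19058 = 18959)
F = -191355961/10836 (F = 3 - (-37270/21672 - (-15048 - 2616)) = 3 - (-37270*1/21672 - 1*(-17664)) = 3 - (-18635/10836 + 17664) = 3 - 1*191388469/10836 = 3 - 191388469/10836 = -191355961/10836 ≈ -17659.)
(L - (71 - 17)*(-65))/F = (18959 - (71 - 17)*(-65))/(-191355961/10836) = (18959 - 54*(-65))*(-10836/191355961) = (18959 - 1*(-3510))*(-10836/191355961) = (18959 + 3510)*(-10836/191355961) = 22469*(-10836/191355961) = -243474084/191355961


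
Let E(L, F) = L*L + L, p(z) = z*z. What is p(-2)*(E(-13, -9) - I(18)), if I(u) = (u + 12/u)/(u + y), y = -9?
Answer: 16624/27 ≈ 615.70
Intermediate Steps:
I(u) = (u + 12/u)/(-9 + u) (I(u) = (u + 12/u)/(u - 9) = (u + 12/u)/(-9 + u))
p(z) = z²
E(L, F) = L + L² (E(L, F) = L² + L = L + L²)
p(-2)*(E(-13, -9) - I(18)) = (-2)²*(-13*(1 - 13) - (12 + 18²)/(18*(-9 + 18))) = 4*(-13*(-12) - (12 + 324)/(18*9)) = 4*(156 - 336/(18*9)) = 4*(156 - 1*56/27) = 4*(156 - 56/27) = 4*(4156/27) = 16624/27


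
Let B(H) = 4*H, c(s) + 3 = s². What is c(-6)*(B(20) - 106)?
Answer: -858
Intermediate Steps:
c(s) = -3 + s²
c(-6)*(B(20) - 106) = (-3 + (-6)²)*(4*20 - 106) = (-3 + 36)*(80 - 106) = 33*(-26) = -858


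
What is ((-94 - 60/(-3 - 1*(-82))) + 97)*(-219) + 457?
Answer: -2660/79 ≈ -33.671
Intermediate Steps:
((-94 - 60/(-3 - 1*(-82))) + 97)*(-219) + 457 = ((-94 - 60/(-3 + 82)) + 97)*(-219) + 457 = ((-94 - 60/79) + 97)*(-219) + 457 = (-7486/79 + 97)*(-219) + 457 = (177/79)*(-219) + 457 = -38763/79 + 457 = -2660/79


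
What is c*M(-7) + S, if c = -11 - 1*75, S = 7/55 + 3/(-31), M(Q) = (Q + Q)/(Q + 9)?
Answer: 1026462/1705 ≈ 602.03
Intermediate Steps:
M(Q) = 2*Q/(9 + Q) (M(Q) = (2*Q)/(9 + Q) = 2*Q/(9 + Q))
S = 52/1705 (S = 7*(1/55) + 3*(-1/31) = 7/55 - 3/31 = 52/1705 ≈ 0.030499)
c = -86 (c = -11 - 75 = -86)
c*M(-7) + S = -172*(-7)/(9 - 7) + 52/1705 = -172*(-7)/2 + 52/1705 = -86*(-7) + 52/1705 = 602 + 52/1705 = 1026462/1705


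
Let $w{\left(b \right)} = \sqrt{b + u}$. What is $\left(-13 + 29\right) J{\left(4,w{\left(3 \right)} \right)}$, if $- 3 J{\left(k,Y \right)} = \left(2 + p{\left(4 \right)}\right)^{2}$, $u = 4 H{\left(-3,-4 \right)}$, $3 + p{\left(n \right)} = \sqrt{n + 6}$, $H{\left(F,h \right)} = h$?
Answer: $- \frac{176}{3} + \frac{32 \sqrt{10}}{3} \approx -24.936$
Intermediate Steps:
$p{\left(n \right)} = -3 + \sqrt{6 + n}$ ($p{\left(n \right)} = -3 + \sqrt{n + 6} = -3 + \sqrt{6 + n}$)
$u = -16$ ($u = 4 \left(-4\right) = -16$)
$w{\left(b \right)} = \sqrt{-16 + b}$ ($w{\left(b \right)} = \sqrt{b - 16} = \sqrt{-16 + b}$)
$J{\left(k,Y \right)} = - \frac{\left(-1 + \sqrt{10}\right)^{2}}{3}$ ($J{\left(k,Y \right)} = - \frac{\left(2 - \left(3 - \sqrt{6 + 4}\right)\right)^{2}}{3} = - \frac{\left(2 - \left(3 - \sqrt{10}\right)\right)^{2}}{3} = - \frac{\left(-1 + \sqrt{10}\right)^{2}}{3}$)
$\left(-13 + 29\right) J{\left(4,w{\left(3 \right)} \right)} = \left(-13 + 29\right) \left(- \frac{11}{3} + \frac{2 \sqrt{10}}{3}\right) = 16 \left(- \frac{11}{3} + \frac{2 \sqrt{10}}{3}\right) = - \frac{176}{3} + \frac{32 \sqrt{10}}{3}$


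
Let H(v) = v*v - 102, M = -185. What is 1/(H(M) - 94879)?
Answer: -1/60756 ≈ -1.6459e-5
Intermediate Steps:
H(v) = -102 + v**2 (H(v) = v**2 - 102 = -102 + v**2)
1/(H(M) - 94879) = 1/((-102 + (-185)**2) - 94879) = 1/((-102 + 34225) - 94879) = 1/(34123 - 94879) = 1/(-60756) = -1/60756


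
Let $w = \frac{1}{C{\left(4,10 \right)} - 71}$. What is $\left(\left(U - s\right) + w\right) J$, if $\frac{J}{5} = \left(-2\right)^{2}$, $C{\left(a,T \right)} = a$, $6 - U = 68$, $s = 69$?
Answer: $- \frac{175560}{67} \approx -2620.3$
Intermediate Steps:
$U = -62$ ($U = 6 - 68 = -62$)
$J = 20$ ($J = 5 \left(-2\right)^{2} = 5 \cdot 4 = 20$)
$w = - \frac{1}{67}$ ($w = \frac{1}{4 - 71} = \frac{1}{-67} = - \frac{1}{67} \approx -0.014925$)
$\left(\left(U - s\right) + w\right) J = \left(\left(-62 - 69\right) - \frac{1}{67}\right) 20 = \left(-131 - \frac{1}{67}\right) 20 = \left(- \frac{8778}{67}\right) 20 = - \frac{175560}{67}$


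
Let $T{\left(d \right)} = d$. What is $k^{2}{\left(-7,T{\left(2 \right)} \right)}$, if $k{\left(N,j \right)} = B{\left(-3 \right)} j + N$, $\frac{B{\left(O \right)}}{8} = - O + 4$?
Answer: $11025$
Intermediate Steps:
$B{\left(O \right)} = 32 - 8 O$ ($B{\left(O \right)} = 8 \left(- O + 4\right) = 8 \left(4 - O\right) = 32 - 8 O$)
$k{\left(N,j \right)} = N + 56 j$ ($k{\left(N,j \right)} = \left(32 - -24\right) j + N = \left(32 + 24\right) j + N = 56 j + N = N + 56 j$)
$k^{2}{\left(-7,T{\left(2 \right)} \right)} = \left(-7 + 56 \cdot 2\right)^{2} = \left(-7 + 112\right)^{2} = 105^{2} = 11025$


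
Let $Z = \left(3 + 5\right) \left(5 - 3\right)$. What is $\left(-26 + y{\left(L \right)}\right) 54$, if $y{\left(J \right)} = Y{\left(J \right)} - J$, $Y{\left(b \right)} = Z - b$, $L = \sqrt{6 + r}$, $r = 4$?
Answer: $-540 - 108 \sqrt{10} \approx -881.53$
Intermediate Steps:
$Z = 16$ ($Z = 8 \cdot 2 = 16$)
$L = \sqrt{10}$ ($L = \sqrt{6 + 4} = \sqrt{10} \approx 3.1623$)
$Y{\left(b \right)} = 16 - b$
$y{\left(J \right)} = 16 - 2 J$ ($y{\left(J \right)} = \left(16 - J\right) - J = 16 - 2 J$)
$\left(-26 + y{\left(L \right)}\right) 54 = \left(-26 + \left(16 - 2 \sqrt{10}\right)\right) 54 = \left(-10 - 2 \sqrt{10}\right) 54 = -540 - 108 \sqrt{10}$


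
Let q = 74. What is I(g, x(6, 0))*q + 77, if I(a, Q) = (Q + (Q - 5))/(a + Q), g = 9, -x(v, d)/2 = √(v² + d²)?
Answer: 2377/3 ≈ 792.33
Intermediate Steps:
x(v, d) = -2*√(d² + v²) (x(v, d) = -2*√(v² + d²) = -2*√(d² + v²))
I(a, Q) = (-5 + 2*Q)/(Q + a) (I(a, Q) = (Q + (-5 + Q))/(Q + a) = (-5 + 2*Q)/(Q + a))
I(g, x(6, 0))*q + 77 = ((-5 + 2*(-2*√(0² + 6²)))/(-2*√(0² + 6²) + 9))*74 + 77 = ((-5 + 2*(-2*√(0 + 36)))/(-2*√(0 + 36) + 9))*74 + 77 = ((-5 + 2*(-2*√36))/(-2*√36 + 9))*74 + 77 = ((-5 + 2*(-2*6))/(-2*6 + 9))*74 + 77 = ((-5 + 2*(-12))/(-12 + 9))*74 + 77 = ((-5 - 24)/(-3))*74 + 77 = -⅓*(-29)*74 + 77 = (29/3)*74 + 77 = 2146/3 + 77 = 2377/3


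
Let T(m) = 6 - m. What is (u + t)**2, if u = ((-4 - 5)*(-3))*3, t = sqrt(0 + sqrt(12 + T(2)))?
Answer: 6889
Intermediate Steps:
t = 2 (t = sqrt(0 + sqrt(12 + (6 - 1*2))) = sqrt(0 + sqrt(12 + (6 - 2))) = sqrt(0 + sqrt(12 + 4)) = sqrt(0 + sqrt(16)) = sqrt(0 + 4) = sqrt(4) = 2)
u = 81 (u = -9*(-3)*3 = 27*3 = 81)
(u + t)**2 = (81 + 2)**2 = 83**2 = 6889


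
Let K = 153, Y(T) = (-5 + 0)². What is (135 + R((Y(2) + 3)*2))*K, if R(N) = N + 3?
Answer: 29682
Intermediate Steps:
Y(T) = 25 (Y(T) = (-5)² = 25)
R(N) = 3 + N
(135 + R((Y(2) + 3)*2))*K = (135 + (3 + (25 + 3)*2))*153 = (135 + (3 + 28*2))*153 = (135 + (3 + 56))*153 = (135 + 59)*153 = 194*153 = 29682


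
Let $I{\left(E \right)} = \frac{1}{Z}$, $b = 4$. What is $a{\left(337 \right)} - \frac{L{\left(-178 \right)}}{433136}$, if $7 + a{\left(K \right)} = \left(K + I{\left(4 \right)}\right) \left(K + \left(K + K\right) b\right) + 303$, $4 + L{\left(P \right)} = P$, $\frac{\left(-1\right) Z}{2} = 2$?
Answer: $\frac{221258592261}{216568} \approx 1.0217 \cdot 10^{6}$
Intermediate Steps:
$Z = -4$ ($Z = \left(-2\right) 2 = -4$)
$L{\left(P \right)} = -4 + P$
$I{\left(E \right)} = - \frac{1}{4}$ ($I{\left(E \right)} = \frac{1}{-4} = - \frac{1}{4}$)
$a{\left(K \right)} = 296 + 9 K \left(- \frac{1}{4} + K\right)$ ($a{\left(K \right)} = -7 + \left(\left(K - \frac{1}{4}\right) \left(K + \left(K + K\right) 4\right) + 303\right) = -7 + \left(\left(- \frac{1}{4} + K\right) \left(K + 2 K 4\right) + 303\right) = -7 + \left(\left(- \frac{1}{4} + K\right) \left(K + 8 K\right) + 303\right) = -7 + \left(\left(- \frac{1}{4} + K\right) 9 K + 303\right) = -7 + \left(9 K \left(- \frac{1}{4} + K\right) + 303\right) = -7 + \left(303 + 9 K \left(- \frac{1}{4} + K\right)\right) = 296 + 9 K \left(- \frac{1}{4} + K\right)$)
$a{\left(337 \right)} - \frac{L{\left(-178 \right)}}{433136} = \left(296 + 9 \cdot 337^{2} - \frac{3033}{4}\right) - \frac{-4 - 178}{433136} = \left(296 + 9 \cdot 113569 - \frac{3033}{4}\right) - \left(-182\right) \frac{1}{433136} = \left(296 + 1022121 - \frac{3033}{4}\right) - - \frac{91}{216568} = \frac{4086635}{4} + \frac{91}{216568} = \frac{221258592261}{216568}$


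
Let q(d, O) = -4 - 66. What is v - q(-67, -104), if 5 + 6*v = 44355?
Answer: 22385/3 ≈ 7461.7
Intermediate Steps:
v = 22175/3 (v = -⅚ + (⅙)*44355 = -⅚ + 14785/2 = 22175/3 ≈ 7391.7)
q(d, O) = -70
v - q(-67, -104) = 22175/3 - 1*(-70) = 22175/3 + 70 = 22385/3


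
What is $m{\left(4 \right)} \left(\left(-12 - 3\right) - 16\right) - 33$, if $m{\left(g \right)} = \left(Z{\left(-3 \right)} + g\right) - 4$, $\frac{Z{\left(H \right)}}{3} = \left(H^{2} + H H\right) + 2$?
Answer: $-1893$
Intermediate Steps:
$Z{\left(H \right)} = 6 + 6 H^{2}$ ($Z{\left(H \right)} = 3 \left(\left(H^{2} + H H\right) + 2\right) = 3 \left(\left(H^{2} + H^{2}\right) + 2\right) = 3 \left(2 H^{2} + 2\right) = 3 \left(2 + 2 H^{2}\right) = 6 + 6 H^{2}$)
$m{\left(g \right)} = 56 + g$ ($m{\left(g \right)} = \left(\left(6 + 6 \left(-3\right)^{2}\right) + g\right) - 4 = \left(\left(6 + 6 \cdot 9\right) + g\right) - 4 = \left(\left(6 + 54\right) + g\right) - 4 = \left(60 + g\right) - 4 = 56 + g$)
$m{\left(4 \right)} \left(\left(-12 - 3\right) - 16\right) - 33 = \left(56 + 4\right) \left(\left(-12 - 3\right) - 16\right) - 33 = 60 \left(-15 - 16\right) - 33 = 60 \left(-31\right) - 33 = -1860 - 33 = -1893$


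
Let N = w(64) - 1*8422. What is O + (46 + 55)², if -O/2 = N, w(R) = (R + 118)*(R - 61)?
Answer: 25953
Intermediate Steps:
w(R) = (-61 + R)*(118 + R) (w(R) = (118 + R)*(-61 + R) = (-61 + R)*(118 + R))
N = -7876 (N = (-7198 + 64² + 57*64) - 1*8422 = (-7198 + 4096 + 3648) - 8422 = 546 - 8422 = -7876)
O = 15752 (O = -2*(-7876) = 15752)
O + (46 + 55)² = 15752 + (46 + 55)² = 15752 + 101² = 15752 + 10201 = 25953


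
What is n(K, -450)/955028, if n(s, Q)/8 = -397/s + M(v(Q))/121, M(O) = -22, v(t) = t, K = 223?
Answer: -9626/585670921 ≈ -1.6436e-5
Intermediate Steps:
n(s, Q) = -16/11 - 3176/s (n(s, Q) = 8*(-397/s - 22/121) = 8*(-397/s - 22*1/121) = 8*(-397/s - 2/11) = 8*(-2/11 - 397/s) = -16/11 - 3176/s)
n(K, -450)/955028 = (-16/11 - 3176/223)/955028 = (-16/11 - 3176*1/223)*(1/955028) = (-16/11 - 3176/223)*(1/955028) = -38504/2453*1/955028 = -9626/585670921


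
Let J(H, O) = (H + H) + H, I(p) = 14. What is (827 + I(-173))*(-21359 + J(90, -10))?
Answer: -17735849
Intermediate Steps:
J(H, O) = 3*H (J(H, O) = 2*H + H = 3*H)
(827 + I(-173))*(-21359 + J(90, -10)) = (827 + 14)*(-21359 + 3*90) = 841*(-21359 + 270) = 841*(-21089) = -17735849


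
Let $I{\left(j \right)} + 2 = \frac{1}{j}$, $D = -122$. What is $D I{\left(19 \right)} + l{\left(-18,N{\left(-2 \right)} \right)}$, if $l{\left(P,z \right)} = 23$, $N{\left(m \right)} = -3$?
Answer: $\frac{4951}{19} \approx 260.58$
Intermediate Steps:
$I{\left(j \right)} = -2 + \frac{1}{j}$
$D I{\left(19 \right)} + l{\left(-18,N{\left(-2 \right)} \right)} = - 122 \left(-2 + \frac{1}{19}\right) + 23 = \left(-122\right) \left(- \frac{37}{19}\right) + 23 = \frac{4514}{19} + 23 = \frac{4951}{19}$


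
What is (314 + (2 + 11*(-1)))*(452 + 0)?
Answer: 137860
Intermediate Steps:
(314 + (2 + 11*(-1)))*(452 + 0) = (314 + (2 - 11))*452 = (314 - 9)*452 = 305*452 = 137860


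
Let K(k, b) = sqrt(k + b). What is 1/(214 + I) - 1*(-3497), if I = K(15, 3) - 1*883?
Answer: 521685734/149181 - sqrt(2)/149181 ≈ 3497.0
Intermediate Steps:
K(k, b) = sqrt(b + k)
I = -883 + 3*sqrt(2) (I = sqrt(3 + 15) - 1*883 = sqrt(18) - 883 = 3*sqrt(2) - 883 = -883 + 3*sqrt(2) ≈ -878.76)
1/(214 + I) - 1*(-3497) = 1/(214 + (-883 + 3*sqrt(2))) - 1*(-3497) = 1/(-669 + 3*sqrt(2)) + 3497 = 3497 + 1/(-669 + 3*sqrt(2))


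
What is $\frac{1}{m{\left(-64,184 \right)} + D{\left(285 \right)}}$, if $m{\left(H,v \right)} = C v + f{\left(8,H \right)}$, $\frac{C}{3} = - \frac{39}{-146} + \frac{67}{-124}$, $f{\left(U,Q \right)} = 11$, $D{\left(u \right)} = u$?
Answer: $\frac{2263}{328574} \approx 0.0068873$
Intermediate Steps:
$C = - \frac{7419}{9052}$ ($C = 3 \left(- \frac{39}{-146} + \frac{67}{-124}\right) = 3 \left(\left(-39\right) \left(- \frac{1}{146}\right) + 67 \left(- \frac{1}{124}\right)\right) = 3 \left(\frac{39}{146} - \frac{67}{124}\right) = 3 \left(- \frac{2473}{9052}\right) = - \frac{7419}{9052} \approx -0.8196$)
$m{\left(H,v \right)} = 11 - \frac{7419 v}{9052}$ ($m{\left(H,v \right)} = - \frac{7419 v}{9052} + 11 = 11 - \frac{7419 v}{9052}$)
$\frac{1}{m{\left(-64,184 \right)} + D{\left(285 \right)}} = \frac{1}{\left(11 - \frac{341274}{2263}\right) + 285} = \frac{1}{- \frac{316381}{2263} + 285} = \frac{1}{\frac{328574}{2263}} = \frac{2263}{328574}$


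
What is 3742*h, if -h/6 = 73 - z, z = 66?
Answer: -157164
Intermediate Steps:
h = -42 (h = -6*(73 - 1*66) = -6*(73 - 66) = -6*7 = -42)
3742*h = 3742*(-42) = -157164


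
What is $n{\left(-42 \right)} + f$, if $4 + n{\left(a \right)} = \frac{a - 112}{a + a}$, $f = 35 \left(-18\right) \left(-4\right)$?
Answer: $\frac{15107}{6} \approx 2517.8$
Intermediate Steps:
$f = 2520$ ($f = \left(-630\right) \left(-4\right) = 2520$)
$n{\left(a \right)} = -4 + \frac{-112 + a}{2 a}$ ($n{\left(a \right)} = -4 + \frac{a - 112}{a + a} = -4 + \frac{-112 + a}{2 a}$)
$n{\left(-42 \right)} + f = \left(- \frac{7}{2} - \frac{56}{-42}\right) + 2520 = \left(- \frac{7}{2} - - \frac{4}{3}\right) + 2520 = \left(- \frac{7}{2} + \frac{4}{3}\right) + 2520 = - \frac{13}{6} + 2520 = \frac{15107}{6}$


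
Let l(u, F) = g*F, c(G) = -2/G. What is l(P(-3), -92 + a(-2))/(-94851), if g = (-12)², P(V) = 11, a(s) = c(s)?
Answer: 1456/10539 ≈ 0.13815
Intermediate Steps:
a(s) = -2/s
g = 144
l(u, F) = 144*F
l(P(-3), -92 + a(-2))/(-94851) = (144*(-92 - 2/(-2)))/(-94851) = (144*(-92 - 2*(-½)))*(-1/94851) = (144*(-92 + 1))*(-1/94851) = (144*(-91))*(-1/94851) = -13104*(-1/94851) = 1456/10539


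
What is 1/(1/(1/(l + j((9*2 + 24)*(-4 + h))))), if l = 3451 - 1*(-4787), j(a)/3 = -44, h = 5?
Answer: 1/8106 ≈ 0.00012337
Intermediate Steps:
j(a) = -132 (j(a) = 3*(-44) = -132)
l = 8238 (l = 3451 + 4787 = 8238)
1/(1/(1/(l + j((9*2 + 24)*(-4 + h))))) = 1/(1/(1/(8238 - 132))) = 1/(1/(1/8106)) = 1/8106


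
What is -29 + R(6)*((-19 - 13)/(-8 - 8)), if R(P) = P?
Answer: -17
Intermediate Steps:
-29 + R(6)*((-19 - 13)/(-8 - 8)) = -29 + 6*((-19 - 13)/(-8 - 8)) = -29 + 6*(-32/(-16)) = -29 + 6*(-32*(-1/16)) = -29 + 6*2 = -29 + 12 = -17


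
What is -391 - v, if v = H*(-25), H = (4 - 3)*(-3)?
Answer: -466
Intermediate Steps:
H = -3 (H = 1*(-3) = -3)
v = 75 (v = -3*(-25) = 75)
-391 - v = -391 - 1*75 = -391 - 75 = -466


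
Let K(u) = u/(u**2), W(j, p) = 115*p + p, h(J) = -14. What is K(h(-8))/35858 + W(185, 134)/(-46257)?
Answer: -7803320785/23221569084 ≈ -0.33604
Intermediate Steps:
W(j, p) = 116*p
K(u) = 1/u (K(u) = u/u**2 = 1/u)
K(h(-8))/35858 + W(185, 134)/(-46257) = 1/(-14*35858) + (116*134)/(-46257) = -1/14*1/35858 + 15544*(-1/46257) = -1/502012 - 15544/46257 = -7803320785/23221569084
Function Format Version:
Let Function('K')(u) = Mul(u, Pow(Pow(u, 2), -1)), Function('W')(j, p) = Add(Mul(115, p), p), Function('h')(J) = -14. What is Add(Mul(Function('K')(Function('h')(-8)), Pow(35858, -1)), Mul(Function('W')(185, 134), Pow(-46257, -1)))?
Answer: Rational(-7803320785, 23221569084) ≈ -0.33604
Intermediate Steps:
Function('W')(j, p) = Mul(116, p)
Function('K')(u) = Pow(u, -1) (Function('K')(u) = Mul(u, Pow(u, -2)) = Pow(u, -1))
Add(Mul(Function('K')(Function('h')(-8)), Pow(35858, -1)), Mul(Function('W')(185, 134), Pow(-46257, -1))) = Add(Mul(Pow(-14, -1), Pow(35858, -1)), Mul(Mul(116, 134), Pow(-46257, -1))) = Add(Mul(Rational(-1, 14), Rational(1, 35858)), Mul(15544, Rational(-1, 46257))) = Add(Rational(-1, 502012), Rational(-15544, 46257)) = Rational(-7803320785, 23221569084)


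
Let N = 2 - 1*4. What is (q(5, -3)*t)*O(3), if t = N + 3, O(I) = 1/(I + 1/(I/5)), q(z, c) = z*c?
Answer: -45/14 ≈ -3.2143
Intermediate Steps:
q(z, c) = c*z
O(I) = 1/(I + 5/I) (O(I) = 1/(I + 1/(I*(1/5))) = 1/(I + 1/(I/5)) = 1/(I + 5/I))
N = -2 (N = 2 - 4 = -2)
t = 1 (t = -2 + 3 = 1)
(q(5, -3)*t)*O(3) = (-3*5*1)*(3/(5 + 3**2)) = (-15*1)*(3/(5 + 9)) = -45/14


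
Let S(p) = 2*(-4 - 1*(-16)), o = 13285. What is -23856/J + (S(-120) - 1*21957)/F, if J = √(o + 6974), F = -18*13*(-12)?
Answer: -2437/312 - 7952*√2251/2251 ≈ -175.42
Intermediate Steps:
F = 2808 (F = -234*(-12) = 2808)
S(p) = 24 (S(p) = 2*(-4 + 16) = 2*12 = 24)
J = 3*√2251 (J = √(13285 + 6974) = √20259 = 3*√2251 ≈ 142.33)
-23856/J + (S(-120) - 1*21957)/F = -23856*√2251/6753 + (24 - 1*21957)/2808 = -7952*√2251/2251 + (24 - 21957)*(1/2808) = -7952*√2251/2251 - 21933*1/2808 = -7952*√2251/2251 - 2437/312 = -2437/312 - 7952*√2251/2251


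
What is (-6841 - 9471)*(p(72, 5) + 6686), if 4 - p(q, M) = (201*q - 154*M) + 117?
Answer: 116288248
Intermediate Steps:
p(q, M) = -113 - 201*q + 154*M (p(q, M) = 4 - ((201*q - 154*M) + 117) = 4 - ((-154*M + 201*q) + 117) = 4 - (117 - 154*M + 201*q) = 4 + (-117 - 201*q + 154*M) = -113 - 201*q + 154*M)
(-6841 - 9471)*(p(72, 5) + 6686) = (-6841 - 9471)*((-113 - 201*72 + 154*5) + 6686) = -16312*((-113 - 14472 + 770) + 6686) = -16312*(-13815 + 6686) = -16312*(-7129) = 116288248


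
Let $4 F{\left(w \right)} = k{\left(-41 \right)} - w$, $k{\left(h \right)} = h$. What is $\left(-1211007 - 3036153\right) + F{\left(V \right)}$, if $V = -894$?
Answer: $- \frac{16987787}{4} \approx -4.2469 \cdot 10^{6}$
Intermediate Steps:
$F{\left(w \right)} = - \frac{41}{4} - \frac{w}{4}$ ($F{\left(w \right)} = \frac{-41 - w}{4} = - \frac{41}{4} - \frac{w}{4}$)
$\left(-1211007 - 3036153\right) + F{\left(V \right)} = \left(-1211007 - 3036153\right) - - \frac{853}{4} = -4247160 + \left(- \frac{41}{4} + \frac{447}{2}\right) = -4247160 + \frac{853}{4} = - \frac{16987787}{4}$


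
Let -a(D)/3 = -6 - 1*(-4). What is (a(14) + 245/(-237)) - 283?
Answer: -65894/237 ≈ -278.03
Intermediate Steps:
a(D) = 6 (a(D) = -3*(-6 - 1*(-4)) = -3*(-6 + 4) = -3*(-2) = 6)
(a(14) + 245/(-237)) - 283 = (6 + 245/(-237)) - 283 = (6 + 245*(-1/237)) - 283 = (6 - 245/237) - 283 = 1177/237 - 283 = -65894/237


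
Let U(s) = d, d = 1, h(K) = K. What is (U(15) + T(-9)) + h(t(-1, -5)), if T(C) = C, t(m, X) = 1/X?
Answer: -41/5 ≈ -8.2000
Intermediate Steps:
U(s) = 1
(U(15) + T(-9)) + h(t(-1, -5)) = (1 - 9) + 1/(-5) = -8 - ⅕ = -41/5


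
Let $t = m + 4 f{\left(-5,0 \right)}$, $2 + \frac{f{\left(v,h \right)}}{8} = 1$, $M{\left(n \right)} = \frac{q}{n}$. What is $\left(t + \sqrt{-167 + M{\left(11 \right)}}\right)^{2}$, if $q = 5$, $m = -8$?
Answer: $\frac{15768}{11} - \frac{160 i \sqrt{5038}}{11} \approx 1433.5 - 1032.4 i$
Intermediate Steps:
$M{\left(n \right)} = \frac{5}{n}$
$f{\left(v,h \right)} = -8$ ($f{\left(v,h \right)} = -16 + 8 \cdot 1 = -16 + 8 = -8$)
$t = -40$ ($t = -8 + 4 \left(-8\right) = -8 - 32 = -40$)
$\left(t + \sqrt{-167 + M{\left(11 \right)}}\right)^{2} = \left(-40 + \sqrt{-167 + \frac{5}{11}}\right)^{2} = \left(-40 + \sqrt{- \frac{1832}{11}}\right)^{2} = \left(-40 + \frac{2 i \sqrt{5038}}{11}\right)^{2}$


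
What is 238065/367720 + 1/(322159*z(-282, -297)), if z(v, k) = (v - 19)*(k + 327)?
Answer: 69255388411733/106973269654440 ≈ 0.64741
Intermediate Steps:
z(v, k) = (-19 + v)*(327 + k)
238065/367720 + 1/(322159*z(-282, -297)) = 238065/367720 + 1/(322159*(-6213 - 19*(-297) + 327*(-282) - 297*(-282))) = 238065*(1/367720) + 1/(322159*(-6213 + 5643 - 92214 + 83754)) = 47613/73544 + (1/322159)/(-9030) = 47613/73544 + (1/322159)*(-1/9030) = 47613/73544 - 1/2909095770 = 69255388411733/106973269654440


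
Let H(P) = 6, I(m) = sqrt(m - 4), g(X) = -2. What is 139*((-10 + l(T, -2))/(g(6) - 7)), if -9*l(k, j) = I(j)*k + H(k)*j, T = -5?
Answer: 3614/27 - 695*I*sqrt(6)/81 ≈ 133.85 - 21.017*I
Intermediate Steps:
I(m) = sqrt(-4 + m)
l(k, j) = -2*j/3 - k*sqrt(-4 + j)/9 (l(k, j) = -(sqrt(-4 + j)*k + 6*j)/9 = -(k*sqrt(-4 + j) + 6*j)/9 = -(6*j + k*sqrt(-4 + j))/9 = -2*j/3 - k*sqrt(-4 + j)/9)
139*((-10 + l(T, -2))/(g(6) - 7)) = 139*((-10 + (-2/3*(-2) - 1/9*(-5)*sqrt(-4 - 2)))/(-2 - 7)) = 139*((-10 + (4/3 - 1/9*(-5)*sqrt(-6)))/(-9)) = 139*((-10 + (4/3 - 1/9*(-5)*I*sqrt(6)))*(-1/9)) = 139*((-10 + (4/3 + 5*I*sqrt(6)/9))*(-1/9)) = 139*((-26/3 + 5*I*sqrt(6)/9)*(-1/9)) = 139*(26/27 - 5*I*sqrt(6)/81) = 3614/27 - 695*I*sqrt(6)/81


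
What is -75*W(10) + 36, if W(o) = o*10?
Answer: -7464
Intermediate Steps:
W(o) = 10*o
-75*W(10) + 36 = -750*10 + 36 = -75*100 + 36 = -7500 + 36 = -7464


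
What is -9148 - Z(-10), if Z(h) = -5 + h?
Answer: -9133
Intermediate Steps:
-9148 - Z(-10) = -9148 - (-5 - 10) = -9148 - 1*(-15) = -9148 + 15 = -9133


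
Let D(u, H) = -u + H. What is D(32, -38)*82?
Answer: -5740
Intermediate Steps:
D(u, H) = H - u
D(32, -38)*82 = (-38 - 1*32)*82 = (-38 - 32)*82 = -70*82 = -5740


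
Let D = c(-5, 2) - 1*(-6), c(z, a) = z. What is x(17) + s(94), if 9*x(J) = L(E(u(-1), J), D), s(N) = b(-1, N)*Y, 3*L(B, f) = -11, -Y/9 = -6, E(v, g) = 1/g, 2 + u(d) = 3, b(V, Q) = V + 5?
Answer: 5821/27 ≈ 215.59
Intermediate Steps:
b(V, Q) = 5 + V
u(d) = 1 (u(d) = -2 + 3 = 1)
Y = 54 (Y = -9*(-6) = 54)
D = 1 (D = -5 - 1*(-6) = -5 + 6 = 1)
L(B, f) = -11/3 (L(B, f) = (⅓)*(-11) = -11/3)
s(N) = 216 (s(N) = (5 - 1)*54 = 4*54 = 216)
x(J) = -11/27 (x(J) = (⅑)*(-11/3) = -11/27)
x(17) + s(94) = -11/27 + 216 = 5821/27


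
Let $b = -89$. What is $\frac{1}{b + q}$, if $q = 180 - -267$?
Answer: $\frac{1}{358} \approx 0.0027933$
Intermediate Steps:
$q = 447$ ($q = 180 + 267 = 447$)
$\frac{1}{b + q} = \frac{1}{-89 + 447} = \frac{1}{358}$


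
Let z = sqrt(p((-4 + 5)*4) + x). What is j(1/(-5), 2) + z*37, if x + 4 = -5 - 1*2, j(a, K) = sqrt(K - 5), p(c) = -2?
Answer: I*(sqrt(3) + 37*sqrt(13)) ≈ 135.14*I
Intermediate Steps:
j(a, K) = sqrt(-5 + K)
x = -11 (x = -4 + (-5 - 1*2) = -4 + (-5 - 2) = -4 - 7 = -11)
z = I*sqrt(13) (z = sqrt(-2 - 11) = sqrt(-13) = I*sqrt(13) ≈ 3.6056*I)
j(1/(-5), 2) + z*37 = sqrt(-5 + 2) + (I*sqrt(13))*37 = sqrt(-3) + 37*I*sqrt(13) = I*sqrt(3) + 37*I*sqrt(13)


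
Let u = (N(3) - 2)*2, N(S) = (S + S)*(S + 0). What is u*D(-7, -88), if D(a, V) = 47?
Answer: 1504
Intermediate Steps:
N(S) = 2*S² (N(S) = (2*S)*S = 2*S²)
u = 32 (u = (2*3² - 2)*2 = (2*9 - 2)*2 = (18 - 2)*2 = 16*2 = 32)
u*D(-7, -88) = 32*47 = 1504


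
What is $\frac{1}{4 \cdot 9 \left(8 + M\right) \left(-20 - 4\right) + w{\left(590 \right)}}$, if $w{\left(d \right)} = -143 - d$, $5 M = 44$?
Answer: $- \frac{5}{76241} \approx -6.5582 \cdot 10^{-5}$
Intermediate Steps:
$M = \frac{44}{5}$ ($M = \frac{1}{5} \cdot 44 = \frac{44}{5} \approx 8.8$)
$\frac{1}{4 \cdot 9 \left(8 + M\right) \left(-20 - 4\right) + w{\left(590 \right)}} = \frac{1}{4 \cdot 9 \left(8 + \frac{44}{5}\right) \left(-20 - 4\right) - 733} = \frac{1}{36 \cdot \frac{84}{5} \left(-24\right) - 733} = \frac{1}{36 \left(- \frac{2016}{5}\right) - 733} = \frac{1}{- \frac{72576}{5} - 733} = \frac{1}{- \frac{76241}{5}} = - \frac{5}{76241}$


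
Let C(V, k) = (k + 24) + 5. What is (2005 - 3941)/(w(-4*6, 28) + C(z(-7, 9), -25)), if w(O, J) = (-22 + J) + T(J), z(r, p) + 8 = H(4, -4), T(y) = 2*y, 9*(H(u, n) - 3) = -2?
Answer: -88/3 ≈ -29.333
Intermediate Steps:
H(u, n) = 25/9 (H(u, n) = 3 + (1/9)*(-2) = 3 - 2/9 = 25/9)
z(r, p) = -47/9 (z(r, p) = -8 + 25/9 = -47/9)
w(O, J) = -22 + 3*J (w(O, J) = (-22 + J) + 2*J = -22 + 3*J)
C(V, k) = 29 + k (C(V, k) = (24 + k) + 5 = 29 + k)
(2005 - 3941)/(w(-4*6, 28) + C(z(-7, 9), -25)) = (2005 - 3941)/((-22 + 3*28) + (29 - 25)) = -1936/((-22 + 84) + 4) = -1936/(62 + 4) = -1936/66 = -1936*1/66 = -88/3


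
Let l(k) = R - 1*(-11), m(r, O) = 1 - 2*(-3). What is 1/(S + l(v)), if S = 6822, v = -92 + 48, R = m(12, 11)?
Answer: 1/6840 ≈ 0.00014620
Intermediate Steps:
m(r, O) = 7 (m(r, O) = 1 + 6 = 7)
R = 7
v = -44
l(k) = 18 (l(k) = 7 - 1*(-11) = 7 + 11 = 18)
1/(S + l(v)) = 1/(6822 + 18) = 1/6840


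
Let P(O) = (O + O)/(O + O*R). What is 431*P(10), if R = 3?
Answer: 431/2 ≈ 215.50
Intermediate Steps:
P(O) = 1/2 (P(O) = (O + O)/(O + O*3) = (2*O)/(O + 3*O) = (2*O)/((4*O)) = (2*O)*(1/(4*O)) = 1/2)
431*P(10) = 431*(1/2) = 431/2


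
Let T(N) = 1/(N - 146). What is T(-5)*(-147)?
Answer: 147/151 ≈ 0.97351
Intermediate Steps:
T(N) = 1/(-146 + N)
T(-5)*(-147) = -147/(-146 - 5) = -147/(-151) = -1/151*(-147) = 147/151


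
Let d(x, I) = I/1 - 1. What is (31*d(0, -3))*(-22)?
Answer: 2728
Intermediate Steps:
d(x, I) = -1 + I (d(x, I) = I*1 - 1 = I - 1 = -1 + I)
(31*d(0, -3))*(-22) = (31*(-1 - 3))*(-22) = (31*(-4))*(-22) = -124*(-22) = 2728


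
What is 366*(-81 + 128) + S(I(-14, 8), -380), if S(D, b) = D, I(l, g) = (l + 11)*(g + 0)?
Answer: 17178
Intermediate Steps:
I(l, g) = g*(11 + l) (I(l, g) = (11 + l)*g = g*(11 + l))
366*(-81 + 128) + S(I(-14, 8), -380) = 366*(-81 + 128) + 8*(11 - 14) = 366*47 + 8*(-3) = 17202 - 24 = 17178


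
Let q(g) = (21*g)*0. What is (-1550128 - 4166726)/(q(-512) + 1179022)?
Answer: -219879/45347 ≈ -4.8488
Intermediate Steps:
q(g) = 0
(-1550128 - 4166726)/(q(-512) + 1179022) = (-1550128 - 4166726)/(0 + 1179022) = -5716854/1179022 = -5716854*1/1179022 = -219879/45347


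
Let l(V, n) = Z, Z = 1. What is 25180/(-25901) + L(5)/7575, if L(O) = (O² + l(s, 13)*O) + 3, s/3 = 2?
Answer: -63294589/65400025 ≈ -0.96781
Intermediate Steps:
s = 6 (s = 3*2 = 6)
l(V, n) = 1
L(O) = 3 + O + O² (L(O) = (O² + 1*O) + 3 = (O² + O) + 3 = (O + O²) + 3 = 3 + O + O²)
25180/(-25901) + L(5)/7575 = 25180/(-25901) + (3 + 5 + 5²)/7575 = 25180*(-1/25901) + (3 + 5 + 25)*(1/7575) = -25180/25901 + 33*(1/7575) = -25180/25901 + 11/2525 = -63294589/65400025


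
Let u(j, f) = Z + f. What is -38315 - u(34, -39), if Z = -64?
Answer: -38212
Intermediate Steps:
u(j, f) = -64 + f
-38315 - u(34, -39) = -38315 - (-64 - 39) = -38315 - 1*(-103) = -38315 + 103 = -38212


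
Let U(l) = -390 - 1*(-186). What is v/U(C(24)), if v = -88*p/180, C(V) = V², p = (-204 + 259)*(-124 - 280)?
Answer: -24442/459 ≈ -53.251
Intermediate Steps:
p = -22220 (p = 55*(-404) = -22220)
U(l) = -204 (U(l) = -390 + 186 = -204)
v = 97768/9 (v = -(-1955360)/180 = -88*(-1111/9) = 97768/9 ≈ 10863.)
v/U(C(24)) = (97768/9)/(-204) = (97768/9)*(-1/204) = -24442/459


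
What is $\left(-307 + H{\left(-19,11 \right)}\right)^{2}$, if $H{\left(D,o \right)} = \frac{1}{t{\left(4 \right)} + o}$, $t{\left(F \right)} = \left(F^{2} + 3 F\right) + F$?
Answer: $\frac{174240000}{1849} \approx 94235.0$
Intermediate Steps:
$t{\left(F \right)} = F^{2} + 4 F$
$H{\left(D,o \right)} = \frac{1}{32 + o}$ ($H{\left(D,o \right)} = \frac{1}{4 \left(4 + 4\right) + o} = \frac{1}{4 \cdot 8 + o} = \frac{1}{32 + o}$)
$\left(-307 + H{\left(-19,11 \right)}\right)^{2} = \left(-307 + \frac{1}{32 + 11}\right)^{2} = \left(-307 + \frac{1}{43}\right)^{2} = \left(- \frac{13200}{43}\right)^{2} = \frac{174240000}{1849}$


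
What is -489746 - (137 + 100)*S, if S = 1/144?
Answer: -23507887/48 ≈ -4.8975e+5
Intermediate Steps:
S = 1/144 ≈ 0.0069444
-489746 - (137 + 100)*S = -489746 - (137 + 100)/144 = -489746 - 237/144 = -489746 - 1*79/48 = -489746 - 79/48 = -23507887/48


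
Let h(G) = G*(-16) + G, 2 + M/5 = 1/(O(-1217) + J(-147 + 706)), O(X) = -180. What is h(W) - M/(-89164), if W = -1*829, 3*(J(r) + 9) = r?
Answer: 8870034625/713312 ≈ 12435.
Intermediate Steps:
J(r) = -9 + r/3
W = -829
M = -95/8 (M = -10 + 5/(-180 + (-9 + (-147 + 706)/3)) = -10 + 5/(-180 + (-9 + (1/3)*559)) = -10 + 5/(-180 + (-9 + 559/3)) = -10 + 5/(-180 + 532/3) = -10 + 5/(-8/3) = -10 + 5*(-3/8) = -10 - 15/8 = -95/8 ≈ -11.875)
h(G) = -15*G (h(G) = -16*G + G = -15*G)
h(W) - M/(-89164) = -15*(-829) - (-95)/(8*(-89164)) = 12435 - (-95)*(-1)/(8*89164) = 12435 - 1*95/713312 = 12435 - 95/713312 = 8870034625/713312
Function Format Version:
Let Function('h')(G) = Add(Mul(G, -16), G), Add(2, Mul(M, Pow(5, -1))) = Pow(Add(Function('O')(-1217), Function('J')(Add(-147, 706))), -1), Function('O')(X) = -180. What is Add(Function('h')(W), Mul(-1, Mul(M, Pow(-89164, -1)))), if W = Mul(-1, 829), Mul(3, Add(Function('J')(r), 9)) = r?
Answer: Rational(8870034625, 713312) ≈ 12435.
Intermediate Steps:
Function('J')(r) = Add(-9, Mul(Rational(1, 3), r))
W = -829
M = Rational(-95, 8) (M = Add(-10, Mul(5, Pow(Add(-180, Add(-9, Mul(Rational(1, 3), Add(-147, 706)))), -1))) = Add(-10, Mul(5, Pow(Add(-180, Add(-9, Mul(Rational(1, 3), 559))), -1))) = Add(-10, Mul(5, Pow(Add(-180, Add(-9, Rational(559, 3))), -1))) = Add(-10, Mul(5, Pow(Add(-180, Rational(532, 3)), -1))) = Add(-10, Mul(5, Pow(Rational(-8, 3), -1))) = Add(-10, Mul(5, Rational(-3, 8))) = Add(-10, Rational(-15, 8)) = Rational(-95, 8) ≈ -11.875)
Function('h')(G) = Mul(-15, G) (Function('h')(G) = Add(Mul(-16, G), G) = Mul(-15, G))
Add(Function('h')(W), Mul(-1, Mul(M, Pow(-89164, -1)))) = Add(Mul(-15, -829), Mul(-1, Mul(Rational(-95, 8), Pow(-89164, -1)))) = Add(12435, Mul(-1, Mul(Rational(-95, 8), Rational(-1, 89164)))) = Add(12435, Mul(-1, Rational(95, 713312))) = Add(12435, Rational(-95, 713312)) = Rational(8870034625, 713312)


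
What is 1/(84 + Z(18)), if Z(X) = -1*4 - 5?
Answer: 1/75 ≈ 0.013333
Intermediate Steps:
Z(X) = -9 (Z(X) = -4 - 5 = -9)
1/(84 + Z(18)) = 1/(84 - 9) = 1/75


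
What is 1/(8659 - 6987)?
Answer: 1/1672 ≈ 0.00059809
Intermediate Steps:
1/(8659 - 6987) = 1/1672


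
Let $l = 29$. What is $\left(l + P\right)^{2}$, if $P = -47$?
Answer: $324$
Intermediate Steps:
$\left(l + P\right)^{2} = \left(29 - 47\right)^{2} = \left(-18\right)^{2} = 324$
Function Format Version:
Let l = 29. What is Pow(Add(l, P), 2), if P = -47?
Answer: 324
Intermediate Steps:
Pow(Add(l, P), 2) = Pow(Add(29, -47), 2) = Pow(-18, 2) = 324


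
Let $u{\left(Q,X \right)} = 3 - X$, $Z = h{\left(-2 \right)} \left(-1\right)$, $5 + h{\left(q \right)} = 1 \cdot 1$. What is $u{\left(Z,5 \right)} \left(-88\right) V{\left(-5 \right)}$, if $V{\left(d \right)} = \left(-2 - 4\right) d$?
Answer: $5280$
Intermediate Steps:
$h{\left(q \right)} = -4$ ($h{\left(q \right)} = -5 + 1 \cdot 1 = -5 + 1 = -4$)
$Z = 4$ ($Z = \left(-4\right) \left(-1\right) = 4$)
$V{\left(d \right)} = - 6 d$
$u{\left(Z,5 \right)} \left(-88\right) V{\left(-5 \right)} = \left(3 - 5\right) \left(-88\right) \left(\left(-6\right) \left(-5\right)\right) = \left(3 - 5\right) \left(-88\right) 30 = \left(-2\right) \left(-88\right) 30 = 176 \cdot 30 = 5280$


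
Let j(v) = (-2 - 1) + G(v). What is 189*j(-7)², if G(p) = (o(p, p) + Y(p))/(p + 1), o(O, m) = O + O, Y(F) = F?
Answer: 189/4 ≈ 47.250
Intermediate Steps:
o(O, m) = 2*O
G(p) = 3*p/(1 + p) (G(p) = (2*p + p)/(p + 1) = (3*p)/(1 + p) = 3*p/(1 + p))
j(v) = -3 + 3*v/(1 + v) (j(v) = (-2 - 1) + 3*v/(1 + v) = -3 + 3*v/(1 + v))
189*j(-7)² = 189*(-3/(1 - 7))² = 189*(-3/(-6))² = 189*(-3*(-⅙))² = 189*(½)² = 189*(¼) = 189/4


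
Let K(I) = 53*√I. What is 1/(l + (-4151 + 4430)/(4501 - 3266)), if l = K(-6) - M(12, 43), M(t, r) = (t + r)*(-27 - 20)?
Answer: 1971525595/5109692123333 - 80836925*I*√6/10219384246666 ≈ 0.00038584 - 1.9376e-5*I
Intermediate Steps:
M(t, r) = -47*r - 47*t (M(t, r) = (r + t)*(-47) = -47*r - 47*t)
l = 2585 + 53*I*√6 (l = 53*√(-6) - (-47*43 - 47*12) = 53*(I*√6) - (-2021 - 564) = 53*I*√6 - 1*(-2585) = 53*I*√6 + 2585 = 2585 + 53*I*√6 ≈ 2585.0 + 129.82*I)
1/(l + (-4151 + 4430)/(4501 - 3266)) = 1/((2585 + 53*I*√6) + (-4151 + 4430)/(4501 - 3266)) = 1/((2585 + 53*I*√6) + 279/1235) = 1/(3192754/1235 + 53*I*√6)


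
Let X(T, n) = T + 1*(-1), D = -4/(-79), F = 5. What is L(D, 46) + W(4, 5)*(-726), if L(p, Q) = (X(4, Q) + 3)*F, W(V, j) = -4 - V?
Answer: 5838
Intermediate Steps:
D = 4/79 (D = -4*(-1/79) = 4/79 ≈ 0.050633)
X(T, n) = -1 + T (X(T, n) = T - 1 = -1 + T)
L(p, Q) = 30 (L(p, Q) = ((-1 + 4) + 3)*5 = (3 + 3)*5 = 6*5 = 30)
L(D, 46) + W(4, 5)*(-726) = 30 + (-4 - 1*4)*(-726) = 30 + (-4 - 4)*(-726) = 30 - 8*(-726) = 30 + 5808 = 5838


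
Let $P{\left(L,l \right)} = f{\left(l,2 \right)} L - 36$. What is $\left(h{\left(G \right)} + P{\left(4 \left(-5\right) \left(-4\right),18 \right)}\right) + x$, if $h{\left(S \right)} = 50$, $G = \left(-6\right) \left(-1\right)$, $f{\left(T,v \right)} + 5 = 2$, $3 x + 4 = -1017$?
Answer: $- \frac{1699}{3} \approx -566.33$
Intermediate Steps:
$x = - \frac{1021}{3}$ ($x = - \frac{4}{3} + \frac{1}{3} \left(-1017\right) = - \frac{4}{3} - 339 = - \frac{1021}{3} \approx -340.33$)
$f{\left(T,v \right)} = -3$ ($f{\left(T,v \right)} = -5 + 2 = -3$)
$G = 6$
$P{\left(L,l \right)} = -36 - 3 L$ ($P{\left(L,l \right)} = - 3 L - 36 = -36 - 3 L$)
$\left(h{\left(G \right)} + P{\left(4 \left(-5\right) \left(-4\right),18 \right)}\right) + x = \left(50 - \left(36 + 3 \cdot 4 \left(-5\right) \left(-4\right)\right)\right) - \frac{1021}{3} = \left(50 - \left(36 + 3 \left(\left(-20\right) \left(-4\right)\right)\right)\right) - \frac{1021}{3} = \left(50 - 276\right) - \frac{1021}{3} = -226 - \frac{1021}{3} = - \frac{1699}{3}$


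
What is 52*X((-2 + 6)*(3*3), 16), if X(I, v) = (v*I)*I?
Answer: 1078272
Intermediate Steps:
X(I, v) = v*I² (X(I, v) = (I*v)*I = v*I²)
52*X((-2 + 6)*(3*3), 16) = 52*(16*((-2 + 6)*(3*3))²) = 52*(16*(4*9)²) = 52*(16*36²) = 52*(16*1296) = 52*20736 = 1078272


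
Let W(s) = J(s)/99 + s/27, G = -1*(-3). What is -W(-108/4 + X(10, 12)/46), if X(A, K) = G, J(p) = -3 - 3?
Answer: 4819/4554 ≈ 1.0582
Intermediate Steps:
J(p) = -6
G = 3
X(A, K) = 3
W(s) = -2/33 + s/27 (W(s) = -6/99 + s/27 = -6*1/99 + s*(1/27) = -2/33 + s/27)
-W(-108/4 + X(10, 12)/46) = -(-2/33 + (-108/4 + 3/46)/27) = -(-2/33 + (-108*¼ + 3*(1/46))/27) = -(-2/33 + (-27 + 3/46)/27) = -(-2/33 + (1/27)*(-1239/46)) = -(-2/33 - 413/414) = -1*(-4819/4554) = 4819/4554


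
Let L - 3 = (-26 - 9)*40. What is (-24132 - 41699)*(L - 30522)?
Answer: 2101259689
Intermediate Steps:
L = -1397 (L = 3 + (-26 - 9)*40 = 3 - 35*40 = 3 - 1400 = -1397)
(-24132 - 41699)*(L - 30522) = (-24132 - 41699)*(-1397 - 30522) = -65831*(-31919) = 2101259689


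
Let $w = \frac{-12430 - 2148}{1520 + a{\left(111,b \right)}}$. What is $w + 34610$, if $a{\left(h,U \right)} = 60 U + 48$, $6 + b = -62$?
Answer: $\frac{43477449}{1256} \approx 34616.0$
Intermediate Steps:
$b = -68$ ($b = -6 - 62 = -68$)
$a{\left(h,U \right)} = 48 + 60 U$
$w = \frac{7289}{1256}$ ($w = \frac{-12430 - 2148}{1520 + \left(48 + 60 \left(-68\right)\right)} = - \frac{14578}{1520 + \left(48 - 4080\right)} = - \frac{14578}{1520 - 4032} = - \frac{14578}{-2512} = \left(-14578\right) \left(- \frac{1}{2512}\right) = \frac{7289}{1256} \approx 5.8033$)
$w + 34610 = \frac{7289}{1256} + 34610 = \frac{43477449}{1256}$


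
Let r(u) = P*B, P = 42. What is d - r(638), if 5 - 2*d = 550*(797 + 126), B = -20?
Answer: -505965/2 ≈ -2.5298e+5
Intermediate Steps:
d = -507645/2 (d = 5/2 - 275*(797 + 126) = 5/2 - 275*923 = 5/2 - 1/2*507650 = 5/2 - 253825 = -507645/2 ≈ -2.5382e+5)
r(u) = -840 (r(u) = 42*(-20) = -840)
d - r(638) = -507645/2 - 1*(-840) = -507645/2 + 840 = -505965/2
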